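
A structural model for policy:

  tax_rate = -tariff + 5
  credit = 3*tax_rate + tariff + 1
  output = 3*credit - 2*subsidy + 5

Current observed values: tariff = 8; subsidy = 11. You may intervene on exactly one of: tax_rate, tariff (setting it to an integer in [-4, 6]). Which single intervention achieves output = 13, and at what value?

set tariff = 3

Intervening on tax_rate: output = 9*tax_rate + 10. Reaching 13 requires tax_rate = 1/3, not an integer.
Intervening on tariff: with other inputs at their observed values, output = -6*tariff + 31. Solving for 13 gives tariff = 3, within [-4, 6].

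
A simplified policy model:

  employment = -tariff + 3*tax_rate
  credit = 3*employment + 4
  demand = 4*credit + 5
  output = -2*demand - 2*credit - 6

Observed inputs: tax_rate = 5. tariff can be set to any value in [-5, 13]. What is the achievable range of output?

-656 to -116

Substituting into the employment equation gives employment = -tariff + 15.
Substituting into the credit equation gives credit = -3*tariff + 49.
demand becomes -12*tariff + 201.
output becomes 30*tariff - 506.
Linear in tariff, so extremes are at the endpoints: tariff = -5 gives output = -656; tariff = 13 gives output = -116.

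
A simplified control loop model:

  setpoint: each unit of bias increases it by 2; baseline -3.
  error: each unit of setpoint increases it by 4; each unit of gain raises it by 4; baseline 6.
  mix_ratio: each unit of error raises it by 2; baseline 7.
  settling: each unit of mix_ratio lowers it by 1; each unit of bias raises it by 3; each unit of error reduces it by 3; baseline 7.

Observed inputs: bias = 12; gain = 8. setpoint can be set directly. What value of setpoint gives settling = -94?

setpoint = -3

Intervening on setpoint fixes its value directly, overriding its dependence on bias.
Substituting into the error equation gives error = 4*setpoint + 38.
Substituting into the mix_ratio equation gives mix_ratio = 8*setpoint + 83.
Substituting into the settling equation gives settling = -20*setpoint - 154.
Solve -20*setpoint - 154 = -94: setpoint = (-94 + 154) / -20 = -3.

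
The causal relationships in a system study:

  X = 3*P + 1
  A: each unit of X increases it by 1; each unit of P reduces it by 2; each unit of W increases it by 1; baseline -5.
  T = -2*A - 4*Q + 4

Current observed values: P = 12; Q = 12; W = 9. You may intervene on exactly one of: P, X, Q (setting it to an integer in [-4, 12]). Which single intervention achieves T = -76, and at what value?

set P = 11

Intervening on P: with other inputs at their observed values, T = -2*P - 54. Solving for -76 gives P = 11, within [-4, 12].
Intervening on X: T = -2*X - 4. Reaching -76 requires X = 36, outside [-4, 12].
Intervening on Q: T = -4*Q - 30. Reaching -76 requires Q = 23/2, not an integer.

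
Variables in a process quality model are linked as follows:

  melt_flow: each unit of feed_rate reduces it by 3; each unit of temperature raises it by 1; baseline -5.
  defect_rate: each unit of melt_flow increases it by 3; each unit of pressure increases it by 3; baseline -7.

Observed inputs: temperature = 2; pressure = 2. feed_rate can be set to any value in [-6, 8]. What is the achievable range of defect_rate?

Substituting into the melt_flow equation gives melt_flow = -3*feed_rate - 3.
So defect_rate = -9*feed_rate - 10.
Linear in feed_rate, so extremes are at the endpoints: feed_rate = -6 gives defect_rate = 44; feed_rate = 8 gives defect_rate = -82.

-82 to 44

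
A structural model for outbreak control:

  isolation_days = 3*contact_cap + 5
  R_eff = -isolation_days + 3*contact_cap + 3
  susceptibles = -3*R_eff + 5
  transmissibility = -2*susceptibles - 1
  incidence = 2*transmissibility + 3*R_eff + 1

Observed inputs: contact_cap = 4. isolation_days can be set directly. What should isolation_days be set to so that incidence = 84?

Intervening on isolation_days fixes its value directly, overriding its dependence on contact_cap.
Substituting into the R_eff equation gives R_eff = -isolation_days + 15.
Substituting into the susceptibles equation gives susceptibles = 3*isolation_days - 40.
transmissibility becomes -6*isolation_days + 79.
Substituting into the incidence equation gives incidence = -15*isolation_days + 204.
Solve -15*isolation_days + 204 = 84: isolation_days = (84 - 204) / -15 = 8.

isolation_days = 8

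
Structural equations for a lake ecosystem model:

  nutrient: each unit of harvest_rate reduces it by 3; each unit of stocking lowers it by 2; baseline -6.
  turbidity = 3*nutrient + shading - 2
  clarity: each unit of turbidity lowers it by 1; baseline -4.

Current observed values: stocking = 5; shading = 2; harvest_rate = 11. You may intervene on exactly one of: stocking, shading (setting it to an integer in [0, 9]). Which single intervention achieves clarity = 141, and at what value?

set shading = 4

Intervening on stocking: clarity = 6*stocking + 113. Reaching 141 requires stocking = 14/3, not an integer.
Intervening on shading: with other inputs at their observed values, clarity = -shading + 145. Solving for 141 gives shading = 4, within [0, 9].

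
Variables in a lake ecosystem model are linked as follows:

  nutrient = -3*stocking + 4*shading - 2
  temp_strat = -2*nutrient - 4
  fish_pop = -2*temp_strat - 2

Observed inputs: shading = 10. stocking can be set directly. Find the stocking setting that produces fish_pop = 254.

Substituting into the nutrient equation gives nutrient = -3*stocking + 38.
Substituting into the temp_strat equation gives temp_strat = 6*stocking - 80.
Substituting into the fish_pop equation gives fish_pop = -12*stocking + 158.
Solve -12*stocking + 158 = 254: stocking = (254 - 158) / -12 = -8.

stocking = -8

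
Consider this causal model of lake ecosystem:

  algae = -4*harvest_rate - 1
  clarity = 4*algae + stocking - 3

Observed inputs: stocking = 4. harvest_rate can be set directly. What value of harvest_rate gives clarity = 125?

Substituting into the clarity equation gives clarity = -16*harvest_rate - 3.
Solve -16*harvest_rate - 3 = 125: harvest_rate = (125 + 3) / -16 = -8.

harvest_rate = -8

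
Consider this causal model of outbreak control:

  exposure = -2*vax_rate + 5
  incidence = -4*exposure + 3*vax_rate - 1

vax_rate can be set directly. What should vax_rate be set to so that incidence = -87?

vax_rate = -6

Substituting into the incidence equation gives incidence = 11*vax_rate - 21.
Solve 11*vax_rate - 21 = -87: vax_rate = (-87 + 21) / 11 = -6.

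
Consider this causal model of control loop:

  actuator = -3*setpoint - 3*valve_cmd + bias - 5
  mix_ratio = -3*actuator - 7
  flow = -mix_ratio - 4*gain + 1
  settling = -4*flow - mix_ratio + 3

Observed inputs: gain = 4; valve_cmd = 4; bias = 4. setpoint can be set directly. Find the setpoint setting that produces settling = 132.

setpoint = -1

Substituting into the actuator equation gives actuator = -3*setpoint - 13.
So mix_ratio = 9*setpoint + 32.
This gives flow = -9*setpoint - 47.
So settling = 27*setpoint + 159.
Solve 27*setpoint + 159 = 132: setpoint = (132 - 159) / 27 = -1.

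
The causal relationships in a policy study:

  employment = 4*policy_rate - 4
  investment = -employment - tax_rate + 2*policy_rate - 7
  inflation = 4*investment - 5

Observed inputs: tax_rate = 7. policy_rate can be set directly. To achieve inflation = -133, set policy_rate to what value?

policy_rate = 11

Substituting into the investment equation gives investment = -2*policy_rate - 10.
Substituting into the inflation equation gives inflation = -8*policy_rate - 45.
Solve -8*policy_rate - 45 = -133: policy_rate = (-133 + 45) / -8 = 11.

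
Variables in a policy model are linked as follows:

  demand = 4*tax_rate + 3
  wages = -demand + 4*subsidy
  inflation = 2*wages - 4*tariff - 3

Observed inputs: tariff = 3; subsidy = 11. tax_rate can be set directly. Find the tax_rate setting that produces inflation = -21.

Substituting into the wages equation gives wages = -4*tax_rate + 41.
Substituting into the inflation equation gives inflation = -8*tax_rate + 67.
Solve -8*tax_rate + 67 = -21: tax_rate = (-21 - 67) / -8 = 11.

tax_rate = 11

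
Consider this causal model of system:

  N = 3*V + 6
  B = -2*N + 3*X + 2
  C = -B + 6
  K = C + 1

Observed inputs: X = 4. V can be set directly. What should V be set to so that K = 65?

V = 10

Substituting into the B equation gives B = -6*V + 2.
This gives C = 6*V + 4.
So K = 6*V + 5.
Solve 6*V + 5 = 65: V = (65 - 5) / 6 = 10.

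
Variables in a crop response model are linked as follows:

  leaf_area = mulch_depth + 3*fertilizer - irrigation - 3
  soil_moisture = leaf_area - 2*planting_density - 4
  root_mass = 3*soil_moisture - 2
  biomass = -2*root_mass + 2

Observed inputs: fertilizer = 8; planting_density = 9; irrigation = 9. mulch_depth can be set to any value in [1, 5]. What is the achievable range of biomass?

Substituting into the leaf_area equation gives leaf_area = mulch_depth + 12.
soil_moisture becomes mulch_depth - 10.
root_mass becomes 3*mulch_depth - 32.
biomass becomes -6*mulch_depth + 66.
Linear in mulch_depth, so extremes are at the endpoints: mulch_depth = 1 gives biomass = 60; mulch_depth = 5 gives biomass = 36.

36 to 60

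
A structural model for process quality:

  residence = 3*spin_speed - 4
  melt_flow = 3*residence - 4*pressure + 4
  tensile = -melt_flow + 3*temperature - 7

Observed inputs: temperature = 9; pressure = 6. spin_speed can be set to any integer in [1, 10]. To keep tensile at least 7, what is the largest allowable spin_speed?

spin_speed = 5

Substituting into the melt_flow equation gives melt_flow = 9*spin_speed - 32.
tensile becomes -9*spin_speed + 52.
Require -9*spin_speed + 52 ≥ 7, so spin_speed ≤ 5.
The largest integer in [1, 10] satisfying this is 5.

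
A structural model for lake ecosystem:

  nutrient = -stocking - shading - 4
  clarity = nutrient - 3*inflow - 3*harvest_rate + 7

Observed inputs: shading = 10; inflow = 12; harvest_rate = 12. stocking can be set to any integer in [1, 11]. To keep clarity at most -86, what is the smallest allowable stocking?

stocking = 7

Substituting into the nutrient equation gives nutrient = -stocking - 14.
Substituting into the clarity equation gives clarity = -stocking - 79.
Require -stocking - 79 ≤ -86, so stocking ≥ 7.
The smallest integer in [1, 11] satisfying this is 7.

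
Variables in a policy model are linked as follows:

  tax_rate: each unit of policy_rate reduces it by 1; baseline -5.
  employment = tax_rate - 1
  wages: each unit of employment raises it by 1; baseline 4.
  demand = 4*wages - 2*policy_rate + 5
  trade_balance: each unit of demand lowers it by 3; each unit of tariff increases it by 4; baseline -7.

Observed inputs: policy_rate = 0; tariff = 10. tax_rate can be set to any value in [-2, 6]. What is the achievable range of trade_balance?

-90 to 6

Intervening on tax_rate fixes its value directly, overriding its dependence on policy_rate.
Substituting into the wages equation gives wages = tax_rate + 3.
Substituting into the demand equation gives demand = 4*tax_rate + 17.
This gives trade_balance = -12*tax_rate - 18.
Linear in tax_rate, so extremes are at the endpoints: tax_rate = -2 gives trade_balance = 6; tax_rate = 6 gives trade_balance = -90.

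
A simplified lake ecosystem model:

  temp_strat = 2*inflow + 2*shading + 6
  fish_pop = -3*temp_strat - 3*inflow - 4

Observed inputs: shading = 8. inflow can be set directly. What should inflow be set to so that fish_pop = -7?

Substituting into the temp_strat equation gives temp_strat = 2*inflow + 22.
Substituting into the fish_pop equation gives fish_pop = -9*inflow - 70.
Solve -9*inflow - 70 = -7: inflow = (-7 + 70) / -9 = -7.

inflow = -7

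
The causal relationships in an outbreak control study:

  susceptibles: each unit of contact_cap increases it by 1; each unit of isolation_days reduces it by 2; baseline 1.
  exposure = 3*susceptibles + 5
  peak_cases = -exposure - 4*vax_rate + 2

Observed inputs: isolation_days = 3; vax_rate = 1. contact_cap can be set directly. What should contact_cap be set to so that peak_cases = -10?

Substituting into the susceptibles equation gives susceptibles = contact_cap - 5.
So exposure = 3*contact_cap - 10.
peak_cases becomes -3*contact_cap + 8.
Solve -3*contact_cap + 8 = -10: contact_cap = (-10 - 8) / -3 = 6.

contact_cap = 6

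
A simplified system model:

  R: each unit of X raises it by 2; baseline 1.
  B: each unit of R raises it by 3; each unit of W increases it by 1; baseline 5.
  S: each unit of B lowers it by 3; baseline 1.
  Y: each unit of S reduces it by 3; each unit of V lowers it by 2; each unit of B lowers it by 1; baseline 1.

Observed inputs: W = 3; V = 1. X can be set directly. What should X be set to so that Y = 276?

X = 4

Substituting into the B equation gives B = 6*X + 11.
Substituting into the S equation gives S = -18*X - 32.
Substituting into the Y equation gives Y = 48*X + 84.
Solve 48*X + 84 = 276: X = (276 - 84) / 48 = 4.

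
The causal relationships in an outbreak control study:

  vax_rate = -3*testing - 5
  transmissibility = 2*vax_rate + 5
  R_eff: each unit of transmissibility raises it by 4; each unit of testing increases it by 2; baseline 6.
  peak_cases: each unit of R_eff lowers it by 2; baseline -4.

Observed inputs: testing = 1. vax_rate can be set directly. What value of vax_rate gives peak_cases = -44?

Intervening on vax_rate fixes its value directly, overriding its dependence on testing.
Substituting into the R_eff equation gives R_eff = 8*vax_rate + 28.
peak_cases becomes -16*vax_rate - 60.
Solve -16*vax_rate - 60 = -44: vax_rate = (-44 + 60) / -16 = -1.

vax_rate = -1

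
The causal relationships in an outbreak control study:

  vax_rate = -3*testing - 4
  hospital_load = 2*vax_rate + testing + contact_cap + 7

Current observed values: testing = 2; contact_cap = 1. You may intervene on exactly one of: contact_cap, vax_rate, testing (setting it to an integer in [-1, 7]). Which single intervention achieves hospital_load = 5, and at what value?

Intervening on contact_cap: hospital_load = contact_cap - 11. Reaching 5 requires contact_cap = 16, outside [-1, 7].
Intervening on vax_rate: hospital_load = 2*vax_rate + 10. Reaching 5 requires vax_rate = -5/2, not an integer.
Intervening on testing: with other inputs at their observed values, hospital_load = -5*testing. Solving for 5 gives testing = -1, within [-1, 7].

set testing = -1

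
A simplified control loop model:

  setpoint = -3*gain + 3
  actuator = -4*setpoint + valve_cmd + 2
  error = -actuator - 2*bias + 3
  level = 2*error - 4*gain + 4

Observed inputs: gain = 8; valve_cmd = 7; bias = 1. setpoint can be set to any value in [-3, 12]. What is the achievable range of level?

Intervening on setpoint fixes its value directly, overriding its dependence on gain.
Substituting into the actuator equation gives actuator = -4*setpoint + 9.
Substituting into the error equation gives error = 4*setpoint - 8.
Substituting into the level equation gives level = 8*setpoint - 44.
Linear in setpoint, so extremes are at the endpoints: setpoint = -3 gives level = -68; setpoint = 12 gives level = 52.

-68 to 52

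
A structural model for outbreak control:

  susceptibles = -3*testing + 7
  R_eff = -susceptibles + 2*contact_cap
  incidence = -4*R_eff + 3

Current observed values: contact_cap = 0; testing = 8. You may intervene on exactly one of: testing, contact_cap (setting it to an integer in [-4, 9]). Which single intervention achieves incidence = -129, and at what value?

Intervening on testing: incidence = -12*testing + 31. Reaching -129 requires testing = 40/3, not an integer.
Intervening on contact_cap: with other inputs at their observed values, incidence = -8*contact_cap - 65. Solving for -129 gives contact_cap = 8, within [-4, 9].

set contact_cap = 8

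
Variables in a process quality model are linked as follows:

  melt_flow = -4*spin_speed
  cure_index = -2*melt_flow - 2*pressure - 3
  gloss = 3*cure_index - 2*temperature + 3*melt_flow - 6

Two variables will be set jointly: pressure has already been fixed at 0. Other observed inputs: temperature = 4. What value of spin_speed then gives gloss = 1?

With pressure held at 0:
Substituting into the cure_index equation gives cure_index = 8*spin_speed - 3.
This gives gloss = 12*spin_speed - 23.
Solve 12*spin_speed - 23 = 1: spin_speed = (1 + 23) / 12 = 2.

spin_speed = 2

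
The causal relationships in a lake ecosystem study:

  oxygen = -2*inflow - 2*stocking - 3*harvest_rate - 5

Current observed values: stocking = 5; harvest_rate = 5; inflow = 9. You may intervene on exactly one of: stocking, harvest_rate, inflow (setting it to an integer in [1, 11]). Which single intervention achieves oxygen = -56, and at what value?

set stocking = 9

Intervening on stocking: with other inputs at their observed values, oxygen = -2*stocking - 38. Solving for -56 gives stocking = 9, within [1, 11].
Intervening on harvest_rate: oxygen = -3*harvest_rate - 33. Reaching -56 requires harvest_rate = 23/3, not an integer.
Intervening on inflow: oxygen = -2*inflow - 30. Reaching -56 requires inflow = 13, outside [1, 11].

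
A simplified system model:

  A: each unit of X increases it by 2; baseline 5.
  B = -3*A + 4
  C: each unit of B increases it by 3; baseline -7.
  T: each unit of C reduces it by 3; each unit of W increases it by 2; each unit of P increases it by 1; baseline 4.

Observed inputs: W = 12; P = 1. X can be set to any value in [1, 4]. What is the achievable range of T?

203 to 365

Substituting into the B equation gives B = -6*X - 11.
Substituting into the C equation gives C = -18*X - 40.
This gives T = 54*X + 149.
Linear in X, so extremes are at the endpoints: X = 1 gives T = 203; X = 4 gives T = 365.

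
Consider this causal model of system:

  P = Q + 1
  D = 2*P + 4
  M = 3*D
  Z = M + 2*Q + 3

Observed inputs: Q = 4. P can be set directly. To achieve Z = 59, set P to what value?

Intervening on P fixes its value directly, overriding its dependence on Q.
Substituting into the M equation gives M = 6*P + 12.
So Z = 6*P + 23.
Solve 6*P + 23 = 59: P = (59 - 23) / 6 = 6.

P = 6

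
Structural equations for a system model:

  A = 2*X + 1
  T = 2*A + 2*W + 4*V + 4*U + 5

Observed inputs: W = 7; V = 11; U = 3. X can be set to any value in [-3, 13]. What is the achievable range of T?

Substituting into the T equation gives T = 4*X + 77.
Linear in X, so extremes are at the endpoints: X = -3 gives T = 65; X = 13 gives T = 129.

65 to 129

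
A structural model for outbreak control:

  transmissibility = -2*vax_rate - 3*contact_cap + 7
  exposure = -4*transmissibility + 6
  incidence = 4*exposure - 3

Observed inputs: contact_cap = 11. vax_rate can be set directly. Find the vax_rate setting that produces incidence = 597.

vax_rate = 5

Substituting into the transmissibility equation gives transmissibility = -2*vax_rate - 26.
exposure becomes 8*vax_rate + 110.
Substituting into the incidence equation gives incidence = 32*vax_rate + 437.
Solve 32*vax_rate + 437 = 597: vax_rate = (597 - 437) / 32 = 5.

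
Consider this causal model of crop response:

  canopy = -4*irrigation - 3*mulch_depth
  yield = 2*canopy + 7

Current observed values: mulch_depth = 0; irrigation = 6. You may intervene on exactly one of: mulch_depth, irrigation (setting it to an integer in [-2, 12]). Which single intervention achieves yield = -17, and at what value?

Intervening on mulch_depth: yield = -6*mulch_depth - 41. Reaching -17 requires mulch_depth = -4, outside [-2, 12].
Intervening on irrigation: with other inputs at their observed values, yield = -8*irrigation + 7. Solving for -17 gives irrigation = 3, within [-2, 12].

set irrigation = 3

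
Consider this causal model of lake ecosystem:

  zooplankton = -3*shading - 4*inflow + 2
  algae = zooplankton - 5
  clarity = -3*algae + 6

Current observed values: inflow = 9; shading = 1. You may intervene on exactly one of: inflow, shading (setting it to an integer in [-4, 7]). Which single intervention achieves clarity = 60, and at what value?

Intervening on inflow: with other inputs at their observed values, clarity = 12*inflow + 24. Solving for 60 gives inflow = 3, within [-4, 7].
Intervening on shading: clarity = 9*shading + 123. Reaching 60 requires shading = -7, outside [-4, 7].

set inflow = 3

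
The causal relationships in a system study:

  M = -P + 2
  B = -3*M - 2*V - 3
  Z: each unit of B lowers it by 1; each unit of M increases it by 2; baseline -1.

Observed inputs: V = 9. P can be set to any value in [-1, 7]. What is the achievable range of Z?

Substituting into the B equation gives B = 3*P - 27.
Z becomes -5*P + 30.
Linear in P, so extremes are at the endpoints: P = -1 gives Z = 35; P = 7 gives Z = -5.

-5 to 35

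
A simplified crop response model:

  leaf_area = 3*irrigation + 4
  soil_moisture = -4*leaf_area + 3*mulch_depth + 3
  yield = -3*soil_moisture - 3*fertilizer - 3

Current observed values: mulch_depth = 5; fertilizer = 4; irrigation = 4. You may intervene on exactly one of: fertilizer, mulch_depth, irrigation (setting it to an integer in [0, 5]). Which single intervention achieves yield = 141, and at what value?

set mulch_depth = 3

Intervening on fertilizer: yield = -3*fertilizer + 135. Reaching 141 requires fertilizer = -2, outside [0, 5].
Intervening on mulch_depth: with other inputs at their observed values, yield = -9*mulch_depth + 168. Solving for 141 gives mulch_depth = 3, within [0, 5].
Intervening on irrigation: yield = 36*irrigation - 21. Reaching 141 requires irrigation = 9/2, not an integer.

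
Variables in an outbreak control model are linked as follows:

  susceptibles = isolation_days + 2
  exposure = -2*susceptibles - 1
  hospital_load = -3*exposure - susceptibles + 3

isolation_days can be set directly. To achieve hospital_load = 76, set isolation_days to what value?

isolation_days = 12

Substituting into the exposure equation gives exposure = -2*isolation_days - 5.
Substituting into the hospital_load equation gives hospital_load = 5*isolation_days + 16.
Solve 5*isolation_days + 16 = 76: isolation_days = (76 - 16) / 5 = 12.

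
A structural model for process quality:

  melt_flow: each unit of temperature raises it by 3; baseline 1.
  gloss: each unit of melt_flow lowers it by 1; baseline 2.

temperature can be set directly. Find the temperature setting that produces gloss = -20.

temperature = 7

Substituting into the gloss equation gives gloss = -3*temperature + 1.
Solve -3*temperature + 1 = -20: temperature = (-20 - 1) / -3 = 7.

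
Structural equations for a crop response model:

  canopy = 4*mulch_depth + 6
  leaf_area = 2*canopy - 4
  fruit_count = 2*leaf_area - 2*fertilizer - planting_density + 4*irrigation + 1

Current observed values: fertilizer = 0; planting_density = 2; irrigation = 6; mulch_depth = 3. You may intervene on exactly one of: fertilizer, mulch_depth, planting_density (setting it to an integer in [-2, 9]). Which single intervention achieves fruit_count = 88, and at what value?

Intervening on fertilizer: fruit_count = -2*fertilizer + 87. Reaching 88 requires fertilizer = -1/2, not an integer.
Intervening on mulch_depth: fruit_count = 16*mulch_depth + 39. Reaching 88 requires mulch_depth = 49/16, not an integer.
Intervening on planting_density: with other inputs at their observed values, fruit_count = -planting_density + 89. Solving for 88 gives planting_density = 1, within [-2, 9].

set planting_density = 1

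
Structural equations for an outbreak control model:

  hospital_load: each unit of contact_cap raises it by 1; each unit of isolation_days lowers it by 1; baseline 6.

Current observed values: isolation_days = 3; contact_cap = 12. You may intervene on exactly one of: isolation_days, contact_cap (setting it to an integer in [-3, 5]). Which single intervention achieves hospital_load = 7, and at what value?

set contact_cap = 4

Intervening on isolation_days: hospital_load = -isolation_days + 18. Reaching 7 requires isolation_days = 11, outside [-3, 5].
Intervening on contact_cap: with other inputs at their observed values, hospital_load = contact_cap + 3. Solving for 7 gives contact_cap = 4, within [-3, 5].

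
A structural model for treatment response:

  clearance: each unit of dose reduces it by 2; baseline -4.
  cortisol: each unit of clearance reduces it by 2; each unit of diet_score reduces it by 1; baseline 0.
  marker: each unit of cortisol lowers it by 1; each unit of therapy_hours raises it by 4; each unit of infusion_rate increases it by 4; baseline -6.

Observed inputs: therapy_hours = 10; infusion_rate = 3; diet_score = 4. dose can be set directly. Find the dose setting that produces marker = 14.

dose = 7

Substituting into the cortisol equation gives cortisol = 4*dose + 4.
So marker = -4*dose + 42.
Solve -4*dose + 42 = 14: dose = (14 - 42) / -4 = 7.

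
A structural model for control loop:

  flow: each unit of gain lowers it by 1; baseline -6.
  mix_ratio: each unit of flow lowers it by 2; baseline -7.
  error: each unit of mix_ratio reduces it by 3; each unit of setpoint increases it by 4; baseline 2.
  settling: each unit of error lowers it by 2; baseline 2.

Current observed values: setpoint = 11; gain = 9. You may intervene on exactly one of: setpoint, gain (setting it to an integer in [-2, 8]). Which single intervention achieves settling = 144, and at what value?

set setpoint = -1

Intervening on setpoint: with other inputs at their observed values, settling = -8*setpoint + 136. Solving for 144 gives setpoint = -1, within [-2, 8].
Intervening on gain: settling = 12*gain - 60. Reaching 144 requires gain = 17, outside [-2, 8].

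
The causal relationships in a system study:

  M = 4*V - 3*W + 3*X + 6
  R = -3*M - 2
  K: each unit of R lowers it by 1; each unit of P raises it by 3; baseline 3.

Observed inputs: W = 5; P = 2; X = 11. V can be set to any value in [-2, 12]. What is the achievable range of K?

Substituting into the M equation gives M = 4*V + 24.
R becomes -12*V - 74.
K becomes 12*V + 83.
Linear in V, so extremes are at the endpoints: V = -2 gives K = 59; V = 12 gives K = 227.

59 to 227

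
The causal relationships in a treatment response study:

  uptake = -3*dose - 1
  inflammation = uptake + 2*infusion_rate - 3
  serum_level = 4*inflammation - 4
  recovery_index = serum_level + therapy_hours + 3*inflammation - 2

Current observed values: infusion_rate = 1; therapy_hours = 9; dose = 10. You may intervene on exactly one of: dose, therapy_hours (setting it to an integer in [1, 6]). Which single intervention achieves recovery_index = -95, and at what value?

set dose = 4

Intervening on dose: with other inputs at their observed values, recovery_index = -21*dose - 11. Solving for -95 gives dose = 4, within [1, 6].
Intervening on therapy_hours: recovery_index = therapy_hours - 230. Reaching -95 requires therapy_hours = 135, outside [1, 6].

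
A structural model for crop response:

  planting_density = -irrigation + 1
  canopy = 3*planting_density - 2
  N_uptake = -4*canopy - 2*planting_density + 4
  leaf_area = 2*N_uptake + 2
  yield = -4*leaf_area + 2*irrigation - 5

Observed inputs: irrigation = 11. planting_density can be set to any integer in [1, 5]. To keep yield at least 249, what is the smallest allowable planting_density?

Intervening on planting_density fixes its value directly, overriding its dependence on irrigation.
Substituting into the N_uptake equation gives N_uptake = -14*planting_density + 12.
Substituting into the leaf_area equation gives leaf_area = -28*planting_density + 26.
This gives yield = 112*planting_density - 87.
Require 112*planting_density - 87 ≥ 249, so planting_density ≥ 3.
The smallest integer in [1, 5] satisfying this is 3.

planting_density = 3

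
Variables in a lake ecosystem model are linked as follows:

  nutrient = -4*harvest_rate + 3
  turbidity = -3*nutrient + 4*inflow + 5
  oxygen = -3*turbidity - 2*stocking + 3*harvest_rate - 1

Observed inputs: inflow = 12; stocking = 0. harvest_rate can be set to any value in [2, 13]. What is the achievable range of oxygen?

-562 to -199

Substituting into the turbidity equation gives turbidity = 12*harvest_rate + 44.
So oxygen = -33*harvest_rate - 133.
Linear in harvest_rate, so extremes are at the endpoints: harvest_rate = 2 gives oxygen = -199; harvest_rate = 13 gives oxygen = -562.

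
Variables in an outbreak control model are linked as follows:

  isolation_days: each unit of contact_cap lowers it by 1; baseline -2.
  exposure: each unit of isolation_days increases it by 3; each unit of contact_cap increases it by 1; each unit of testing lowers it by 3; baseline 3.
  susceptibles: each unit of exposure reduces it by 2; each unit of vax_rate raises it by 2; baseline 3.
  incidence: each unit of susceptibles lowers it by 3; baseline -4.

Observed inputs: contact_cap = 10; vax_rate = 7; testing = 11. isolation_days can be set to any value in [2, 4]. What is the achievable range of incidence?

Intervening on isolation_days fixes its value directly, overriding its dependence on contact_cap.
Substituting into the exposure equation gives exposure = 3*isolation_days - 20.
Substituting into the susceptibles equation gives susceptibles = -6*isolation_days + 57.
This gives incidence = 18*isolation_days - 175.
Linear in isolation_days, so extremes are at the endpoints: isolation_days = 2 gives incidence = -139; isolation_days = 4 gives incidence = -103.

-139 to -103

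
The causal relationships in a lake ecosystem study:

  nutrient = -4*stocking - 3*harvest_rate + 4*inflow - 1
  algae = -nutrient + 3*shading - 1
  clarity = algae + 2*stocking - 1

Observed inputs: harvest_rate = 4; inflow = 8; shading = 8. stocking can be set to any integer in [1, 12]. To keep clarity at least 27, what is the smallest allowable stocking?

Substituting into the nutrient equation gives nutrient = -4*stocking + 19.
So algae = 4*stocking + 4.
So clarity = 6*stocking + 3.
Require 6*stocking + 3 ≥ 27, so stocking ≥ 4.
The smallest integer in [1, 12] satisfying this is 4.

stocking = 4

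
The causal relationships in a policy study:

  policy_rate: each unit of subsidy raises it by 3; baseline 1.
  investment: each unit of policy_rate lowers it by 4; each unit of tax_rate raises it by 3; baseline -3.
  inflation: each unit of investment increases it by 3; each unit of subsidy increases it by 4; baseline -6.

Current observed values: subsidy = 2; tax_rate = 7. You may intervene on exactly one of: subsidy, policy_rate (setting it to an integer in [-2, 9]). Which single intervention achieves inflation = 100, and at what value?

set subsidy = -2

Intervening on subsidy: with other inputs at their observed values, inflation = -32*subsidy + 36. Solving for 100 gives subsidy = -2, within [-2, 9].
Intervening on policy_rate: inflation = -12*policy_rate + 56. Reaching 100 requires policy_rate = -11/3, not an integer.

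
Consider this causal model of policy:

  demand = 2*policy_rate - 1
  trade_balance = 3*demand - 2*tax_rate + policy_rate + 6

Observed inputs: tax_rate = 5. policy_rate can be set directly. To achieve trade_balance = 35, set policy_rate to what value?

policy_rate = 6

Substituting into the trade_balance equation gives trade_balance = 7*policy_rate - 7.
Solve 7*policy_rate - 7 = 35: policy_rate = (35 + 7) / 7 = 6.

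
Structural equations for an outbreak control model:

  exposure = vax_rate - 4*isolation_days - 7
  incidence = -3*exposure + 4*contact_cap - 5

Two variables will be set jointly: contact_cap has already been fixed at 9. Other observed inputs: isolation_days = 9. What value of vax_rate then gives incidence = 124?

vax_rate = 12

With contact_cap held at 9:
Substituting into the exposure equation gives exposure = vax_rate - 43.
So incidence = -3*vax_rate + 160.
Solve -3*vax_rate + 160 = 124: vax_rate = (124 - 160) / -3 = 12.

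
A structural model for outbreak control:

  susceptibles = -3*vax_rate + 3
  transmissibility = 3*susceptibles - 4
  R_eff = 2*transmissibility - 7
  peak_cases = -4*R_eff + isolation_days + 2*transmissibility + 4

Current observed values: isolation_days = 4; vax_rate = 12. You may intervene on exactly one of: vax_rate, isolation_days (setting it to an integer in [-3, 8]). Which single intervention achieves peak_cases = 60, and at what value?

Intervening on vax_rate: with other inputs at their observed values, peak_cases = 54*vax_rate + 6. Solving for 60 gives vax_rate = 1, within [-3, 8].
Intervening on isolation_days: peak_cases = isolation_days + 650. Reaching 60 requires isolation_days = -590, outside [-3, 8].

set vax_rate = 1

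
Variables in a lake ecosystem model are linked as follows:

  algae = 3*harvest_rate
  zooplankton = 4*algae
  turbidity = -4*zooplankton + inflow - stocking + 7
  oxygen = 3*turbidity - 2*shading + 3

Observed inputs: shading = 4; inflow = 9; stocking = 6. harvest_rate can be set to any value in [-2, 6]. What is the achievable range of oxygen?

-839 to 313

Substituting into the zooplankton equation gives zooplankton = 12*harvest_rate.
Substituting into the turbidity equation gives turbidity = -48*harvest_rate + 10.
This gives oxygen = -144*harvest_rate + 25.
Linear in harvest_rate, so extremes are at the endpoints: harvest_rate = -2 gives oxygen = 313; harvest_rate = 6 gives oxygen = -839.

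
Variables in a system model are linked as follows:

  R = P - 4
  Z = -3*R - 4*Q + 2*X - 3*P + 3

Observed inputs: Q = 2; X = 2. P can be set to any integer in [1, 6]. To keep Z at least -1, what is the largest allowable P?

Substituting into the Z equation gives Z = -6*P + 11.
Require -6*P + 11 ≥ -1, so P ≤ 2.
The largest integer in [1, 6] satisfying this is 2.

P = 2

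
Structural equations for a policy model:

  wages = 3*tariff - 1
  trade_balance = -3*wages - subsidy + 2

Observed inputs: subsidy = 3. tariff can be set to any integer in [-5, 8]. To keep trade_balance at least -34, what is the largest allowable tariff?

tariff = 4

Substituting into the trade_balance equation gives trade_balance = -9*tariff + 2.
Require -9*tariff + 2 ≥ -34, so tariff ≤ 4.
The largest integer in [-5, 8] satisfying this is 4.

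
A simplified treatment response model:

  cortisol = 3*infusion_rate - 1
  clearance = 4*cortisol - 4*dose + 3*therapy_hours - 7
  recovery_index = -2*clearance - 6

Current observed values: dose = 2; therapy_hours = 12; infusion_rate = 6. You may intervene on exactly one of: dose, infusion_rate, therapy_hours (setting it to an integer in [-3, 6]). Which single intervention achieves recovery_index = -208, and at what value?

Intervening on dose: with other inputs at their observed values, recovery_index = 8*dose - 200. Solving for -208 gives dose = -1, within [-3, 6].
Intervening on infusion_rate: recovery_index = -24*infusion_rate - 40. Reaching -208 requires infusion_rate = 7, outside [-3, 6].
Intervening on therapy_hours: recovery_index = -6*therapy_hours - 112. Reaching -208 requires therapy_hours = 16, outside [-3, 6].

set dose = -1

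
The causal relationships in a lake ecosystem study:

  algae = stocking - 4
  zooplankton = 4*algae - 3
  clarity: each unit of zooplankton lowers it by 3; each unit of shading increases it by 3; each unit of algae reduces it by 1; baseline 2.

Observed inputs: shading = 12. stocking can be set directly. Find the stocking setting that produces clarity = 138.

stocking = -3

Substituting into the zooplankton equation gives zooplankton = 4*stocking - 19.
clarity becomes -13*stocking + 99.
Solve -13*stocking + 99 = 138: stocking = (138 - 99) / -13 = -3.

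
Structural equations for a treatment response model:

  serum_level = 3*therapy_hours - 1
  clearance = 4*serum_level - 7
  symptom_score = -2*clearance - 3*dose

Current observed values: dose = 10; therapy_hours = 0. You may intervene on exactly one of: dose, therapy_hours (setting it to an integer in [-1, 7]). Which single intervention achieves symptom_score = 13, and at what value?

set dose = 3

Intervening on dose: with other inputs at their observed values, symptom_score = -3*dose + 22. Solving for 13 gives dose = 3, within [-1, 7].
Intervening on therapy_hours: symptom_score = -24*therapy_hours - 8. Reaching 13 requires therapy_hours = -7/8, not an integer.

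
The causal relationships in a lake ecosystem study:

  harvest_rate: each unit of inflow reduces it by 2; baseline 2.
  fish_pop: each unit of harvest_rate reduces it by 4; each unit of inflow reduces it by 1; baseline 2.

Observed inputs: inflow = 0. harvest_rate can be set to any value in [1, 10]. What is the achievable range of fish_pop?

-38 to -2

Intervening on harvest_rate fixes its value directly, overriding its dependence on inflow.
Substituting into the fish_pop equation gives fish_pop = -4*harvest_rate + 2.
Linear in harvest_rate, so extremes are at the endpoints: harvest_rate = 1 gives fish_pop = -2; harvest_rate = 10 gives fish_pop = -38.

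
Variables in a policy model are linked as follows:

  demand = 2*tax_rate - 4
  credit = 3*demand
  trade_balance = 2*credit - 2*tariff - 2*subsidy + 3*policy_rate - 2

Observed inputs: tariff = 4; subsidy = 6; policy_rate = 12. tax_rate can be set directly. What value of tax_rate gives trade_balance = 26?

Substituting into the credit equation gives credit = 6*tax_rate - 12.
Substituting into the trade_balance equation gives trade_balance = 12*tax_rate - 10.
Solve 12*tax_rate - 10 = 26: tax_rate = (26 + 10) / 12 = 3.

tax_rate = 3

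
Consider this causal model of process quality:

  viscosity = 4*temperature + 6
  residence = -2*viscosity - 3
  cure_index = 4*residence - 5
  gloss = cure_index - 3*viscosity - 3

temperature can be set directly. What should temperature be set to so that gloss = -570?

Substituting into the residence equation gives residence = -8*temperature - 15.
So cure_index = -32*temperature - 65.
Substituting into the gloss equation gives gloss = -44*temperature - 86.
Solve -44*temperature - 86 = -570: temperature = (-570 + 86) / -44 = 11.

temperature = 11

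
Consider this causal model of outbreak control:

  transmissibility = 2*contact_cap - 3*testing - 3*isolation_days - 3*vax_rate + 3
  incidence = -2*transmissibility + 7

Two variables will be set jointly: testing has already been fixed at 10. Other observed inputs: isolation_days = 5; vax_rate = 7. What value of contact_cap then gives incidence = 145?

With testing held at 10:
Substituting into the transmissibility equation gives transmissibility = 2*contact_cap - 63.
So incidence = -4*contact_cap + 133.
Solve -4*contact_cap + 133 = 145: contact_cap = (145 - 133) / -4 = -3.

contact_cap = -3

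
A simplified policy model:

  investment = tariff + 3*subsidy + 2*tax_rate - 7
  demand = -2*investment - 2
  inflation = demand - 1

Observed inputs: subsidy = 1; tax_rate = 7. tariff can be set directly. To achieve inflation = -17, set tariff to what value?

tariff = -3

Substituting into the investment equation gives investment = tariff + 10.
So demand = -2*tariff - 22.
inflation becomes -2*tariff - 23.
Solve -2*tariff - 23 = -17: tariff = (-17 + 23) / -2 = -3.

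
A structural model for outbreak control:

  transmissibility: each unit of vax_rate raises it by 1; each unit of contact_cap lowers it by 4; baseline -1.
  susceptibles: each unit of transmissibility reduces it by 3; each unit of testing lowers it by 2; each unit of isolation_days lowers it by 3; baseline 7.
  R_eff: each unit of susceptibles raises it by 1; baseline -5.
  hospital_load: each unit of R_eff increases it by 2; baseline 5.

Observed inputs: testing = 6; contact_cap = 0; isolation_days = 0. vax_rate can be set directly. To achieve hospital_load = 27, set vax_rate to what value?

vax_rate = -6

Substituting into the transmissibility equation gives transmissibility = vax_rate - 1.
Substituting into the susceptibles equation gives susceptibles = -3*vax_rate - 2.
Substituting into the R_eff equation gives R_eff = -3*vax_rate - 7.
Substituting into the hospital_load equation gives hospital_load = -6*vax_rate - 9.
Solve -6*vax_rate - 9 = 27: vax_rate = (27 + 9) / -6 = -6.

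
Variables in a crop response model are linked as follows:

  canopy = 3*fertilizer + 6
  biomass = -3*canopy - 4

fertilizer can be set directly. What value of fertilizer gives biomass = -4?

fertilizer = -2

Substituting into the biomass equation gives biomass = -9*fertilizer - 22.
Solve -9*fertilizer - 22 = -4: fertilizer = (-4 + 22) / -9 = -2.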